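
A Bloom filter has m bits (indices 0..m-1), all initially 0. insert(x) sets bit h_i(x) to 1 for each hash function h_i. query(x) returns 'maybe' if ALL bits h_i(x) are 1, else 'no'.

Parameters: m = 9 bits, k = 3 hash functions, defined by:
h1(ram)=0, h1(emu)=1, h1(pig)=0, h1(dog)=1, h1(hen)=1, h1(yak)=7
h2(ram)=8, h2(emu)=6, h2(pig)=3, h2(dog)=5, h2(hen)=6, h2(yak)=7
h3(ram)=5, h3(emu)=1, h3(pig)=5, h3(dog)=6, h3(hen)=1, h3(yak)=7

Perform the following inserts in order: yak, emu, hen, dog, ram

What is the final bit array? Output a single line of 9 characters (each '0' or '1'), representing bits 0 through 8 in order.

Start: bits=000000000
After insert 'yak': sets bits 7 -> bits=000000010
After insert 'emu': sets bits 1 6 -> bits=010000110
After insert 'hen': sets bits 1 6 -> bits=010000110
After insert 'dog': sets bits 1 5 6 -> bits=010001110
After insert 'ram': sets bits 0 5 8 -> bits=110001111

Answer: 110001111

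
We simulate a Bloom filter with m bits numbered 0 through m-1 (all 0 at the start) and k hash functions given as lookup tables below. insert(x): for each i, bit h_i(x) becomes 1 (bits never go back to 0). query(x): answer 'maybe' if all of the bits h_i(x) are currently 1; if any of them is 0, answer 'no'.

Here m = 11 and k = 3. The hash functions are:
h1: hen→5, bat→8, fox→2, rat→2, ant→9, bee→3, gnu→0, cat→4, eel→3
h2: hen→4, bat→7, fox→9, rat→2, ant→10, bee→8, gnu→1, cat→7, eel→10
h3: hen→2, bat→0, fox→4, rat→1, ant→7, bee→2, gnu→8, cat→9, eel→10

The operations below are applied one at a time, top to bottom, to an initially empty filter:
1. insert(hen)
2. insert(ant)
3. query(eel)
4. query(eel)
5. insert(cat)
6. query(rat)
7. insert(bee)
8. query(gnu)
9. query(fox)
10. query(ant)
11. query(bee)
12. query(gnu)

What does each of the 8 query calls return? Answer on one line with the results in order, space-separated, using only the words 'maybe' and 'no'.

Start: bits=00000000000
Op 1: insert hen -> sets bits 2 4 5 -> bits=00101100000
Op 2: insert ant -> sets bits 7 9 10 -> bits=00101101011
Op 3: query eel -> checks bit3=0, bit10=1 (has a 0) -> no
Op 4: query eel -> checks bit3=0, bit10=1 (has a 0) -> no
Op 5: insert cat -> sets bits 4 7 9 -> bits=00101101011
Op 6: query rat -> checks bit1=0, bit2=1 (has a 0) -> no
Op 7: insert bee -> sets bits 2 3 8 -> bits=00111101111
Op 8: query gnu -> checks bit0=0, bit1=0, bit8=1 (has a 0) -> no
Op 9: query fox -> checks bit2=1, bit4=1, bit9=1 (all 1) -> maybe
Op 10: query ant -> checks bit7=1, bit9=1, bit10=1 (all 1) -> maybe
Op 11: query bee -> checks bit2=1, bit3=1, bit8=1 (all 1) -> maybe
Op 12: query gnu -> checks bit0=0, bit1=0, bit8=1 (has a 0) -> no
Query results in order: no no no no maybe maybe maybe no

Answer: no no no no maybe maybe maybe no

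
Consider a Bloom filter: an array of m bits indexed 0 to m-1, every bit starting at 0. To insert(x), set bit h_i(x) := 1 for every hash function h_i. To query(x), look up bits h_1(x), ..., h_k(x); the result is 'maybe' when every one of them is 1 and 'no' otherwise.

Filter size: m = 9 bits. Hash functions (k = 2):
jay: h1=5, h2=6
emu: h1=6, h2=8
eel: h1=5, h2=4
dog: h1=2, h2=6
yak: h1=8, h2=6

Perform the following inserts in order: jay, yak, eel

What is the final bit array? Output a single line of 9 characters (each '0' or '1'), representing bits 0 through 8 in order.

Start: bits=000000000
After insert 'jay': sets bits 5 6 -> bits=000001100
After insert 'yak': sets bits 6 8 -> bits=000001101
After insert 'eel': sets bits 4 5 -> bits=000011101

Answer: 000011101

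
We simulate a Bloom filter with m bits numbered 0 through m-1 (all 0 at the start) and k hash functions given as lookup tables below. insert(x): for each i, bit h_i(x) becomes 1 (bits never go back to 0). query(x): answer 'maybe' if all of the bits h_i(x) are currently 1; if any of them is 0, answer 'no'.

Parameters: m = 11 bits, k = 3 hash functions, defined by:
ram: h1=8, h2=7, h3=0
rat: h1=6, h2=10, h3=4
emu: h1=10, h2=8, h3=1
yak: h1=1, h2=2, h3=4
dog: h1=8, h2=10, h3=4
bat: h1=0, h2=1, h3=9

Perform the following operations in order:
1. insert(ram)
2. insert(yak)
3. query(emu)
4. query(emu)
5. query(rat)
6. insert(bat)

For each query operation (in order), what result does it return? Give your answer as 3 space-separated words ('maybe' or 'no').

Start: bits=00000000000
Op 1: insert ram -> sets bits 0 7 8 -> bits=10000001100
Op 2: insert yak -> sets bits 1 2 4 -> bits=11101001100
Op 3: query emu -> checks bit1=1, bit8=1, bit10=0 (has a 0) -> no
Op 4: query emu -> checks bit1=1, bit8=1, bit10=0 (has a 0) -> no
Op 5: query rat -> checks bit4=1, bit6=0, bit10=0 (has a 0) -> no
Op 6: insert bat -> sets bits 0 1 9 -> bits=11101001110
Query results in order: no no no

Answer: no no no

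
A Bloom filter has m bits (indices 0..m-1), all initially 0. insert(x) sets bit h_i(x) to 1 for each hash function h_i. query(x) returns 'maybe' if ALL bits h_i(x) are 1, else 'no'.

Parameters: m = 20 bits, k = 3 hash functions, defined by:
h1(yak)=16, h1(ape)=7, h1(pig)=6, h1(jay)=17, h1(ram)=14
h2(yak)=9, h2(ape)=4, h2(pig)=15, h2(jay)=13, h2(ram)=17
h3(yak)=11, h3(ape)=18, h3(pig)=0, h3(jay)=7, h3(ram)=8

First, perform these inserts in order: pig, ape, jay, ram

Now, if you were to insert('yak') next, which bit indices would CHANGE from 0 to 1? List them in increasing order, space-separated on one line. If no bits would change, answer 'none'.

Answer: 9 11 16

Derivation:
Start: bits=00000000000000000000
After insert 'pig': sets bits 0 6 15 -> bits=10000010000000010000
After insert 'ape': sets bits 4 7 18 -> bits=10001011000000010010
After insert 'jay': sets bits 7 13 17 -> bits=10001011000001010110
After insert 'ram': sets bits 8 14 17 -> bits=10001011100001110110
insert 'yak' would touch bits 9 11 16; currently bit9=0, bit11=0, bit16=0
Bits that are 0 among those (would change 0->1): 9 11 16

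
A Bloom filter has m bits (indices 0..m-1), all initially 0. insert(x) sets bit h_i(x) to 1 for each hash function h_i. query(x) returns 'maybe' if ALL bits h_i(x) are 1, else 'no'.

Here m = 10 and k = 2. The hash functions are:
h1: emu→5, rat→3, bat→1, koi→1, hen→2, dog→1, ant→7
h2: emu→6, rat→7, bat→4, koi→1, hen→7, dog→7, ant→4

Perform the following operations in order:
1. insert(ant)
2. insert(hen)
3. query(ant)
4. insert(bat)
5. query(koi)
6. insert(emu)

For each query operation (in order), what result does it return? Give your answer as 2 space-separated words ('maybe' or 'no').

Start: bits=0000000000
Op 1: insert ant -> sets bits 4 7 -> bits=0000100100
Op 2: insert hen -> sets bits 2 7 -> bits=0010100100
Op 3: query ant -> checks bit4=1, bit7=1 (all 1) -> maybe
Op 4: insert bat -> sets bits 1 4 -> bits=0110100100
Op 5: query koi -> checks bit1=1 (all 1) -> maybe
Op 6: insert emu -> sets bits 5 6 -> bits=0110111100
Query results in order: maybe maybe

Answer: maybe maybe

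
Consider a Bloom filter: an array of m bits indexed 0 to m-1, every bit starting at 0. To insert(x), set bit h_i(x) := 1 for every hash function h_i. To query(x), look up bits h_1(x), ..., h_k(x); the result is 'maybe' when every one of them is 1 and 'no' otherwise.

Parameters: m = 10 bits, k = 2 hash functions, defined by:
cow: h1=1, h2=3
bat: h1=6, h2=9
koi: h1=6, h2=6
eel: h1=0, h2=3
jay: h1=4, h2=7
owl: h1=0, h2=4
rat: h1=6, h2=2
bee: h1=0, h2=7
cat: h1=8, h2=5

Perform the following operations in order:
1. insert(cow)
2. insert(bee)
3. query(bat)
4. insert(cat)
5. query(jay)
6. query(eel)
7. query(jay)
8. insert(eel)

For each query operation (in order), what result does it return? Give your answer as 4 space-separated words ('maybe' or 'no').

Start: bits=0000000000
Op 1: insert cow -> sets bits 1 3 -> bits=0101000000
Op 2: insert bee -> sets bits 0 7 -> bits=1101000100
Op 3: query bat -> checks bit6=0, bit9=0 (has a 0) -> no
Op 4: insert cat -> sets bits 5 8 -> bits=1101010110
Op 5: query jay -> checks bit4=0, bit7=1 (has a 0) -> no
Op 6: query eel -> checks bit0=1, bit3=1 (all 1) -> maybe
Op 7: query jay -> checks bit4=0, bit7=1 (has a 0) -> no
Op 8: insert eel -> sets bits 0 3 -> bits=1101010110
Query results in order: no no maybe no

Answer: no no maybe no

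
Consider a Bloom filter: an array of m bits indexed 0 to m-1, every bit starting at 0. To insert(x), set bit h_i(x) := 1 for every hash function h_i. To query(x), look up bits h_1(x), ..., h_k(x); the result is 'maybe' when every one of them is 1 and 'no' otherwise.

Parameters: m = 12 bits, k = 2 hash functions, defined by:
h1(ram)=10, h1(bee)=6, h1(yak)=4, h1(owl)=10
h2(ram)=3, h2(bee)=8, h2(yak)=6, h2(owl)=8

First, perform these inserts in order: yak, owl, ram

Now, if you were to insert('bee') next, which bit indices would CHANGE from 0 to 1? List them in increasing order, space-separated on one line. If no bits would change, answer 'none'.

Answer: none

Derivation:
Start: bits=000000000000
After insert 'yak': sets bits 4 6 -> bits=000010100000
After insert 'owl': sets bits 8 10 -> bits=000010101010
After insert 'ram': sets bits 3 10 -> bits=000110101010
insert 'bee' would touch bits 6 8; currently bit6=1, bit8=1
Bits that are 0 among those (would change 0->1): none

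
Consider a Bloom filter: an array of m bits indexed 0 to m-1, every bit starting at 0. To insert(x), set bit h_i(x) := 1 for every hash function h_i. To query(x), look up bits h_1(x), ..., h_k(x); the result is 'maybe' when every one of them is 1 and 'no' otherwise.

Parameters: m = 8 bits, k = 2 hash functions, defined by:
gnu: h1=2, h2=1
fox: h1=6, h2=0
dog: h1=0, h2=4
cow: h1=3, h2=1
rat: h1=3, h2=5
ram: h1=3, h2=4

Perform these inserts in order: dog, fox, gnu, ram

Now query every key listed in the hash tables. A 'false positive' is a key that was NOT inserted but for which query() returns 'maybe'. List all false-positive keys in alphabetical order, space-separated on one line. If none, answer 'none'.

Start: bits=00000000
After insert 'dog': sets bits 0 4 -> bits=10001000
After insert 'fox': sets bits 0 6 -> bits=10001010
After insert 'gnu': sets bits 1 2 -> bits=11101010
After insert 'ram': sets bits 3 4 -> bits=11111010
Not inserted: cow rat — query each against bits=11111010:
query cow: checks bit1=1, bit3=1 (all 1) -> maybe => FALSE POSITIVE
query rat: checks bit3=1, bit5=0 (has a 0) -> no => not a false positive
False positives (alphabetical): cow

Answer: cow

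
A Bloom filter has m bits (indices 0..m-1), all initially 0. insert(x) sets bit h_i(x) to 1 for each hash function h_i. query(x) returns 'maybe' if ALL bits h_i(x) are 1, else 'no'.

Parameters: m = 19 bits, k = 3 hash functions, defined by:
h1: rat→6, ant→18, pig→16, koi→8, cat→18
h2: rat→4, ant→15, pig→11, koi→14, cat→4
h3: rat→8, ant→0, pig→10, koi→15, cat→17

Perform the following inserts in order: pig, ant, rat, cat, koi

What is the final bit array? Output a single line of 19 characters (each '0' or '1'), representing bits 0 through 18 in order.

Answer: 1000101010110011111

Derivation:
Start: bits=0000000000000000000
After insert 'pig': sets bits 10 11 16 -> bits=0000000000110000100
After insert 'ant': sets bits 0 15 18 -> bits=1000000000110001101
After insert 'rat': sets bits 4 6 8 -> bits=1000101010110001101
After insert 'cat': sets bits 4 17 18 -> bits=1000101010110001111
After insert 'koi': sets bits 8 14 15 -> bits=1000101010110011111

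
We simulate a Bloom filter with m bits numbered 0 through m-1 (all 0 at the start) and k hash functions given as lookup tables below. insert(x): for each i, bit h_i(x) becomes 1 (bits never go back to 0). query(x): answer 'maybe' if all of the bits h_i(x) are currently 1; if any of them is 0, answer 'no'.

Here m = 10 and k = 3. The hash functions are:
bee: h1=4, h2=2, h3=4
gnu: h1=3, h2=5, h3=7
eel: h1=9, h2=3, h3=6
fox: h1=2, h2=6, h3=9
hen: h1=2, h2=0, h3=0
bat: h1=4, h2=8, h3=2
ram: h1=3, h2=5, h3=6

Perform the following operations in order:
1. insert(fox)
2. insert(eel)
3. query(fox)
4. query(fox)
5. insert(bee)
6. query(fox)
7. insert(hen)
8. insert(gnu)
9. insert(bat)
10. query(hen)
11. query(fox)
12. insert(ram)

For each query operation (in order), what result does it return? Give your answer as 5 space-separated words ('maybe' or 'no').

Answer: maybe maybe maybe maybe maybe

Derivation:
Start: bits=0000000000
Op 1: insert fox -> sets bits 2 6 9 -> bits=0010001001
Op 2: insert eel -> sets bits 3 6 9 -> bits=0011001001
Op 3: query fox -> checks bit2=1, bit6=1, bit9=1 (all 1) -> maybe
Op 4: query fox -> checks bit2=1, bit6=1, bit9=1 (all 1) -> maybe
Op 5: insert bee -> sets bits 2 4 -> bits=0011101001
Op 6: query fox -> checks bit2=1, bit6=1, bit9=1 (all 1) -> maybe
Op 7: insert hen -> sets bits 0 2 -> bits=1011101001
Op 8: insert gnu -> sets bits 3 5 7 -> bits=1011111101
Op 9: insert bat -> sets bits 2 4 8 -> bits=1011111111
Op 10: query hen -> checks bit0=1, bit2=1 (all 1) -> maybe
Op 11: query fox -> checks bit2=1, bit6=1, bit9=1 (all 1) -> maybe
Op 12: insert ram -> sets bits 3 5 6 -> bits=1011111111
Query results in order: maybe maybe maybe maybe maybe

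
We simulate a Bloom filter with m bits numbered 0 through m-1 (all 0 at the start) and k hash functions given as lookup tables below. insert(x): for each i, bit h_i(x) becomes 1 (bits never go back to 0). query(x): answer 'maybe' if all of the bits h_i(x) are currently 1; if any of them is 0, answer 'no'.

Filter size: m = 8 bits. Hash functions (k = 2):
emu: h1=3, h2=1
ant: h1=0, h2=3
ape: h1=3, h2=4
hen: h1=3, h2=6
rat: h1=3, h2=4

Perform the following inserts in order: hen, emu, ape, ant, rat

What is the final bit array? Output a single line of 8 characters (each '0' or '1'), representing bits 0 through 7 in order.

Start: bits=00000000
After insert 'hen': sets bits 3 6 -> bits=00010010
After insert 'emu': sets bits 1 3 -> bits=01010010
After insert 'ape': sets bits 3 4 -> bits=01011010
After insert 'ant': sets bits 0 3 -> bits=11011010
After insert 'rat': sets bits 3 4 -> bits=11011010

Answer: 11011010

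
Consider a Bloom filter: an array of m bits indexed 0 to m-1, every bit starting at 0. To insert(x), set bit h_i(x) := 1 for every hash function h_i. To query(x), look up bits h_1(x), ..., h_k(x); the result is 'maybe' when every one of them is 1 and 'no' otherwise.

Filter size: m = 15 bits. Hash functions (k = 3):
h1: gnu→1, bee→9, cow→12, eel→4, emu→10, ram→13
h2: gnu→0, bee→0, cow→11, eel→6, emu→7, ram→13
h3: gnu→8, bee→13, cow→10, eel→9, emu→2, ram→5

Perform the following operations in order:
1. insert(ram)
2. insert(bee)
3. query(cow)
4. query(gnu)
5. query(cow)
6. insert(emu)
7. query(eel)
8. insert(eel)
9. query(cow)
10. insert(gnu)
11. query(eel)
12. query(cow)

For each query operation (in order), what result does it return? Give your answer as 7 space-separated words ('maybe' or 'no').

Start: bits=000000000000000
Op 1: insert ram -> sets bits 5 13 -> bits=000001000000010
Op 2: insert bee -> sets bits 0 9 13 -> bits=100001000100010
Op 3: query cow -> checks bit10=0, bit11=0, bit12=0 (has a 0) -> no
Op 4: query gnu -> checks bit0=1, bit1=0, bit8=0 (has a 0) -> no
Op 5: query cow -> checks bit10=0, bit11=0, bit12=0 (has a 0) -> no
Op 6: insert emu -> sets bits 2 7 10 -> bits=101001010110010
Op 7: query eel -> checks bit4=0, bit6=0, bit9=1 (has a 0) -> no
Op 8: insert eel -> sets bits 4 6 9 -> bits=101011110110010
Op 9: query cow -> checks bit10=1, bit11=0, bit12=0 (has a 0) -> no
Op 10: insert gnu -> sets bits 0 1 8 -> bits=111011111110010
Op 11: query eel -> checks bit4=1, bit6=1, bit9=1 (all 1) -> maybe
Op 12: query cow -> checks bit10=1, bit11=0, bit12=0 (has a 0) -> no
Query results in order: no no no no no maybe no

Answer: no no no no no maybe no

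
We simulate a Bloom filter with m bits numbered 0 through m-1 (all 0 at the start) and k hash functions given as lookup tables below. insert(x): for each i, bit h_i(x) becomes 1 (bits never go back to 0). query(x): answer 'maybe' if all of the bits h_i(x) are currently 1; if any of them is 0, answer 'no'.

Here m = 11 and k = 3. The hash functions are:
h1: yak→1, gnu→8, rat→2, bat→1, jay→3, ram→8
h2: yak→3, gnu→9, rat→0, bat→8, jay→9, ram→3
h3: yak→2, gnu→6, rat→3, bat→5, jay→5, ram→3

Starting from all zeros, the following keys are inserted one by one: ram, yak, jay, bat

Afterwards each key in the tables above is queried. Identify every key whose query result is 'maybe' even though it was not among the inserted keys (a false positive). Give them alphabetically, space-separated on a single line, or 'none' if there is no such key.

Start: bits=00000000000
After insert 'ram': sets bits 3 8 -> bits=00010000100
After insert 'yak': sets bits 1 2 3 -> bits=01110000100
After insert 'jay': sets bits 3 5 9 -> bits=01110100110
After insert 'bat': sets bits 1 5 8 -> bits=01110100110
Not inserted: gnu rat — query each against bits=01110100110:
query gnu: checks bit6=0, bit8=1, bit9=1 (has a 0) -> no => not a false positive
query rat: checks bit0=0, bit2=1, bit3=1 (has a 0) -> no => not a false positive
False positives (alphabetical): none

Answer: none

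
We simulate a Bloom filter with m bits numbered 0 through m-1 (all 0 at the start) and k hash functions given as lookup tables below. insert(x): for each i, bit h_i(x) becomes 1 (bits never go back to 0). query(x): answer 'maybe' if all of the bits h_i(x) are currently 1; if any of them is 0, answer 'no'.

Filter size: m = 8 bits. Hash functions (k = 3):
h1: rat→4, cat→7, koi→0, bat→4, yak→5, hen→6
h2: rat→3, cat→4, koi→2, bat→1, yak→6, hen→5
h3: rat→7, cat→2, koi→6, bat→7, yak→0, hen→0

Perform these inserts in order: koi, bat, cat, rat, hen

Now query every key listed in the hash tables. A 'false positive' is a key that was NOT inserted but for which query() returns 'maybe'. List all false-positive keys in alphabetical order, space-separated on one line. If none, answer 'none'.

Answer: yak

Derivation:
Start: bits=00000000
After insert 'koi': sets bits 0 2 6 -> bits=10100010
After insert 'bat': sets bits 1 4 7 -> bits=11101011
After insert 'cat': sets bits 2 4 7 -> bits=11101011
After insert 'rat': sets bits 3 4 7 -> bits=11111011
After insert 'hen': sets bits 0 5 6 -> bits=11111111
Not inserted: yak — query each against bits=11111111:
query yak: checks bit0=1, bit5=1, bit6=1 (all 1) -> maybe => FALSE POSITIVE
False positives (alphabetical): yak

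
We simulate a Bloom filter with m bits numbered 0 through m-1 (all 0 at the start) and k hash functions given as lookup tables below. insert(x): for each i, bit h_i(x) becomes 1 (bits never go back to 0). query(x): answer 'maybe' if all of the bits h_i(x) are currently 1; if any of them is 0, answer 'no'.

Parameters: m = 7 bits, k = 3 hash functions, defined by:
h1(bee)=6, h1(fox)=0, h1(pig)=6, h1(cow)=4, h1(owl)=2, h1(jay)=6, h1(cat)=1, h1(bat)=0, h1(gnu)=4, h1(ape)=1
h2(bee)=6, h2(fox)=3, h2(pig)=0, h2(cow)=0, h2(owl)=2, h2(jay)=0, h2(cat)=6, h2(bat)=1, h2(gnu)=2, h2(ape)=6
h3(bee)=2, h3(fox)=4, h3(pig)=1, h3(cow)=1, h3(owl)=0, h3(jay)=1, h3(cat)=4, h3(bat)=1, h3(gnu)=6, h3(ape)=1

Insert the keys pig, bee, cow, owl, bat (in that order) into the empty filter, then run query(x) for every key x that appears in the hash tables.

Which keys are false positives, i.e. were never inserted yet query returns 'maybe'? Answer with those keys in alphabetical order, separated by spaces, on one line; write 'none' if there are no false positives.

Answer: ape cat gnu jay

Derivation:
Start: bits=0000000
After insert 'pig': sets bits 0 1 6 -> bits=1100001
After insert 'bee': sets bits 2 6 -> bits=1110001
After insert 'cow': sets bits 0 1 4 -> bits=1110101
After insert 'owl': sets bits 0 2 -> bits=1110101
After insert 'bat': sets bits 0 1 -> bits=1110101
Not inserted: ape cat fox gnu jay — query each against bits=1110101:
query ape: checks bit1=1, bit6=1 (all 1) -> maybe => FALSE POSITIVE
query cat: checks bit1=1, bit4=1, bit6=1 (all 1) -> maybe => FALSE POSITIVE
query fox: checks bit0=1, bit3=0, bit4=1 (has a 0) -> no => not a false positive
query gnu: checks bit2=1, bit4=1, bit6=1 (all 1) -> maybe => FALSE POSITIVE
query jay: checks bit0=1, bit1=1, bit6=1 (all 1) -> maybe => FALSE POSITIVE
False positives (alphabetical): ape cat gnu jay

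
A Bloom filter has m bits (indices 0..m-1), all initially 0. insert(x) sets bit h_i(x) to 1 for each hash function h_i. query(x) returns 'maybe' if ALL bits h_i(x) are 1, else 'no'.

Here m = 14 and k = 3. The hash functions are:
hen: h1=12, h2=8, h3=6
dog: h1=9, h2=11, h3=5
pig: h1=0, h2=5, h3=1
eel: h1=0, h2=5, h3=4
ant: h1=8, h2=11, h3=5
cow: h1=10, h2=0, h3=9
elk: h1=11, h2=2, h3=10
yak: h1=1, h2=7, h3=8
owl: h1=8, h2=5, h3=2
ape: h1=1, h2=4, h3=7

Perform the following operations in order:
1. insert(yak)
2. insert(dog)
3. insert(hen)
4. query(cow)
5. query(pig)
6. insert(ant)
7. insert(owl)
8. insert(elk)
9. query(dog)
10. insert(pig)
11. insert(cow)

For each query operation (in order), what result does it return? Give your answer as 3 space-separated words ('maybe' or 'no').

Start: bits=00000000000000
Op 1: insert yak -> sets bits 1 7 8 -> bits=01000001100000
Op 2: insert dog -> sets bits 5 9 11 -> bits=01000101110100
Op 3: insert hen -> sets bits 6 8 12 -> bits=01000111110110
Op 4: query cow -> checks bit0=0, bit9=1, bit10=0 (has a 0) -> no
Op 5: query pig -> checks bit0=0, bit1=1, bit5=1 (has a 0) -> no
Op 6: insert ant -> sets bits 5 8 11 -> bits=01000111110110
Op 7: insert owl -> sets bits 2 5 8 -> bits=01100111110110
Op 8: insert elk -> sets bits 2 10 11 -> bits=01100111111110
Op 9: query dog -> checks bit5=1, bit9=1, bit11=1 (all 1) -> maybe
Op 10: insert pig -> sets bits 0 1 5 -> bits=11100111111110
Op 11: insert cow -> sets bits 0 9 10 -> bits=11100111111110
Query results in order: no no maybe

Answer: no no maybe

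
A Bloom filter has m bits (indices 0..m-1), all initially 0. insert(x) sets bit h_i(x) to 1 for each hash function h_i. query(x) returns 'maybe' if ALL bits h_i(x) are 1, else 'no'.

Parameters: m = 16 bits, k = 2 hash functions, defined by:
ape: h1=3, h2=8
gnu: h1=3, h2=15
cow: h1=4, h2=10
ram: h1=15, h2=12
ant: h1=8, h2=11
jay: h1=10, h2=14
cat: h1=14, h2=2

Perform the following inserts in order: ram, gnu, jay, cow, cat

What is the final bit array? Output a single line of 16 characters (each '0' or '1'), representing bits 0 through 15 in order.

Answer: 0011100000101011

Derivation:
Start: bits=0000000000000000
After insert 'ram': sets bits 12 15 -> bits=0000000000001001
After insert 'gnu': sets bits 3 15 -> bits=0001000000001001
After insert 'jay': sets bits 10 14 -> bits=0001000000101011
After insert 'cow': sets bits 4 10 -> bits=0001100000101011
After insert 'cat': sets bits 2 14 -> bits=0011100000101011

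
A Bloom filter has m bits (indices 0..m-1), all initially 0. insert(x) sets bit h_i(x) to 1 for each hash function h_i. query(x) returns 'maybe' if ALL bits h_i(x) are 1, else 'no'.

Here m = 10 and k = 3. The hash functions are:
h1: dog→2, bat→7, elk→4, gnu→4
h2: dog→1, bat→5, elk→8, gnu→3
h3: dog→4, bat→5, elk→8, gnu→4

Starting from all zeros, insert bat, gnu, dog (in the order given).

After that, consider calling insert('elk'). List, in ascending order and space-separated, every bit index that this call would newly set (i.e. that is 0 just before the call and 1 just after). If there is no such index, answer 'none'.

Answer: 8

Derivation:
Start: bits=0000000000
After insert 'bat': sets bits 5 7 -> bits=0000010100
After insert 'gnu': sets bits 3 4 -> bits=0001110100
After insert 'dog': sets bits 1 2 4 -> bits=0111110100
insert 'elk' would touch bits 4 8; currently bit4=1, bit8=0
Bits that are 0 among those (would change 0->1): 8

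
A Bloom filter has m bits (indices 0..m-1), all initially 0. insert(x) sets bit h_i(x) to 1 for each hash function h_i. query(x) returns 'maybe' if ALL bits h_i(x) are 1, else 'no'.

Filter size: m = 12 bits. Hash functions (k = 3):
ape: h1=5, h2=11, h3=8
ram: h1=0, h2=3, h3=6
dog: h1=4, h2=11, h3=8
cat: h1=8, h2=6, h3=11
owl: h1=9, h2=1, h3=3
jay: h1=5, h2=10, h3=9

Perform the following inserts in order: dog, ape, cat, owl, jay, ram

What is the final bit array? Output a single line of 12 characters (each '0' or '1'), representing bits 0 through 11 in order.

Answer: 110111101111

Derivation:
Start: bits=000000000000
After insert 'dog': sets bits 4 8 11 -> bits=000010001001
After insert 'ape': sets bits 5 8 11 -> bits=000011001001
After insert 'cat': sets bits 6 8 11 -> bits=000011101001
After insert 'owl': sets bits 1 3 9 -> bits=010111101101
After insert 'jay': sets bits 5 9 10 -> bits=010111101111
After insert 'ram': sets bits 0 3 6 -> bits=110111101111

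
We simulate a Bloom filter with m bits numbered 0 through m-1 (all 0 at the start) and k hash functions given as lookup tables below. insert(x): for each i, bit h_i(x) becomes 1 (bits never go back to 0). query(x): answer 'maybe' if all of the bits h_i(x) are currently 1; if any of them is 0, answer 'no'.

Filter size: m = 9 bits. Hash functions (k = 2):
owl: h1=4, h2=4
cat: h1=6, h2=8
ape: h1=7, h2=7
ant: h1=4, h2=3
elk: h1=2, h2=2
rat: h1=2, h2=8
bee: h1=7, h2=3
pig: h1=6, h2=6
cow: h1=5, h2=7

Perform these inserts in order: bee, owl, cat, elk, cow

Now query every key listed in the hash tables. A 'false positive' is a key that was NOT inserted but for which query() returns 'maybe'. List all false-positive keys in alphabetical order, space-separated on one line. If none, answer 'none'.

Start: bits=000000000
After insert 'bee': sets bits 3 7 -> bits=000100010
After insert 'owl': sets bits 4 -> bits=000110010
After insert 'cat': sets bits 6 8 -> bits=000110111
After insert 'elk': sets bits 2 -> bits=001110111
After insert 'cow': sets bits 5 7 -> bits=001111111
Not inserted: ant ape pig rat — query each against bits=001111111:
query ant: checks bit3=1, bit4=1 (all 1) -> maybe => FALSE POSITIVE
query ape: checks bit7=1 (all 1) -> maybe => FALSE POSITIVE
query pig: checks bit6=1 (all 1) -> maybe => FALSE POSITIVE
query rat: checks bit2=1, bit8=1 (all 1) -> maybe => FALSE POSITIVE
False positives (alphabetical): ant ape pig rat

Answer: ant ape pig rat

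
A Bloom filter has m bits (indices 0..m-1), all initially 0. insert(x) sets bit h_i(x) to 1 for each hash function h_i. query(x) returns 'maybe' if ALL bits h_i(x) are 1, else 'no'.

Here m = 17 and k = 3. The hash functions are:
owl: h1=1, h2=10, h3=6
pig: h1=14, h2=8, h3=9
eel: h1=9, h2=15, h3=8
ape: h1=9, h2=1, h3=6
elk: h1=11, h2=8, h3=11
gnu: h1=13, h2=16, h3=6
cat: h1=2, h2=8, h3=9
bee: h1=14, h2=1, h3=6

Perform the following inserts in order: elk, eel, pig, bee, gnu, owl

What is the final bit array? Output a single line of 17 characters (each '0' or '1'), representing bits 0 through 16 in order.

Answer: 01000010111101111

Derivation:
Start: bits=00000000000000000
After insert 'elk': sets bits 8 11 -> bits=00000000100100000
After insert 'eel': sets bits 8 9 15 -> bits=00000000110100010
After insert 'pig': sets bits 8 9 14 -> bits=00000000110100110
After insert 'bee': sets bits 1 6 14 -> bits=01000010110100110
After insert 'gnu': sets bits 6 13 16 -> bits=01000010110101111
After insert 'owl': sets bits 1 6 10 -> bits=01000010111101111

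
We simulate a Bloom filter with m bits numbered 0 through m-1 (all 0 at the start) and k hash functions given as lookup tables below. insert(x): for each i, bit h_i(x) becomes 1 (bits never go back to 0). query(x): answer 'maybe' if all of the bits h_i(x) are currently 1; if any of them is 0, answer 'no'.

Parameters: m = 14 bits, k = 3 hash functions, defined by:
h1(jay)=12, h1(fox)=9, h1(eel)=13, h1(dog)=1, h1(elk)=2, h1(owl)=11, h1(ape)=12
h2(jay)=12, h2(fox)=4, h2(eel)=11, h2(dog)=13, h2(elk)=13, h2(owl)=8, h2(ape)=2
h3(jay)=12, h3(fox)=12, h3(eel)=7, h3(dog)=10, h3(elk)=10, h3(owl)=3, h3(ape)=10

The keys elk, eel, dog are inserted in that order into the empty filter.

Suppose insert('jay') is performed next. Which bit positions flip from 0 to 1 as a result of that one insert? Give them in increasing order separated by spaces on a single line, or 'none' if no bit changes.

Answer: 12

Derivation:
Start: bits=00000000000000
After insert 'elk': sets bits 2 10 13 -> bits=00100000001001
After insert 'eel': sets bits 7 11 13 -> bits=00100001001101
After insert 'dog': sets bits 1 10 13 -> bits=01100001001101
insert 'jay' would touch bits 12; currently bit12=0
Bits that are 0 among those (would change 0->1): 12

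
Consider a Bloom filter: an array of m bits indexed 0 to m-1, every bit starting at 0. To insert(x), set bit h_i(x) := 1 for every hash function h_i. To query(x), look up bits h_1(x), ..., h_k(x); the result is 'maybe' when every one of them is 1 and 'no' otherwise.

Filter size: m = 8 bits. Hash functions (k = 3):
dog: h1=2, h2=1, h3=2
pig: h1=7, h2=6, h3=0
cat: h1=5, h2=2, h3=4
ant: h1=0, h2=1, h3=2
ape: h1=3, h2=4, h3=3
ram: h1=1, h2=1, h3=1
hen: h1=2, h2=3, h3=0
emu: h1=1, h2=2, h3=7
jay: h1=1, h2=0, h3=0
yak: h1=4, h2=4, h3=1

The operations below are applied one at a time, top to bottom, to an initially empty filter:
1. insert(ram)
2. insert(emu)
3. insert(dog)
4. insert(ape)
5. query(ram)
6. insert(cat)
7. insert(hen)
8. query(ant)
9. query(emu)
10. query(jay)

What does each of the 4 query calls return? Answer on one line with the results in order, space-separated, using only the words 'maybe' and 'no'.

Start: bits=00000000
Op 1: insert ram -> sets bits 1 -> bits=01000000
Op 2: insert emu -> sets bits 1 2 7 -> bits=01100001
Op 3: insert dog -> sets bits 1 2 -> bits=01100001
Op 4: insert ape -> sets bits 3 4 -> bits=01111001
Op 5: query ram -> checks bit1=1 (all 1) -> maybe
Op 6: insert cat -> sets bits 2 4 5 -> bits=01111101
Op 7: insert hen -> sets bits 0 2 3 -> bits=11111101
Op 8: query ant -> checks bit0=1, bit1=1, bit2=1 (all 1) -> maybe
Op 9: query emu -> checks bit1=1, bit2=1, bit7=1 (all 1) -> maybe
Op 10: query jay -> checks bit0=1, bit1=1 (all 1) -> maybe
Query results in order: maybe maybe maybe maybe

Answer: maybe maybe maybe maybe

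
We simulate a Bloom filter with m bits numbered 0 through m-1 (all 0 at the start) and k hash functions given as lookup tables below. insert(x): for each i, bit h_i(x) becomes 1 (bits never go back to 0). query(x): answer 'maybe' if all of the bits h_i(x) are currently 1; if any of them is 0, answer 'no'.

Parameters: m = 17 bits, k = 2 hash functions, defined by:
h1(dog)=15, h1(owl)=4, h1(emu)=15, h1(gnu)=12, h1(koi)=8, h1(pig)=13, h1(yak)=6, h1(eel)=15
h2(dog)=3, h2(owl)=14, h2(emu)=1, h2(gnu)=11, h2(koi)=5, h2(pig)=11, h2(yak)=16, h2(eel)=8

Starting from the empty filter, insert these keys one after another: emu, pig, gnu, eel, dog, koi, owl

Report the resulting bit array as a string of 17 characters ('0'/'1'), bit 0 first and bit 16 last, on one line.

Start: bits=00000000000000000
After insert 'emu': sets bits 1 15 -> bits=01000000000000010
After insert 'pig': sets bits 11 13 -> bits=01000000000101010
After insert 'gnu': sets bits 11 12 -> bits=01000000000111010
After insert 'eel': sets bits 8 15 -> bits=01000000100111010
After insert 'dog': sets bits 3 15 -> bits=01010000100111010
After insert 'koi': sets bits 5 8 -> bits=01010100100111010
After insert 'owl': sets bits 4 14 -> bits=01011100100111110

Answer: 01011100100111110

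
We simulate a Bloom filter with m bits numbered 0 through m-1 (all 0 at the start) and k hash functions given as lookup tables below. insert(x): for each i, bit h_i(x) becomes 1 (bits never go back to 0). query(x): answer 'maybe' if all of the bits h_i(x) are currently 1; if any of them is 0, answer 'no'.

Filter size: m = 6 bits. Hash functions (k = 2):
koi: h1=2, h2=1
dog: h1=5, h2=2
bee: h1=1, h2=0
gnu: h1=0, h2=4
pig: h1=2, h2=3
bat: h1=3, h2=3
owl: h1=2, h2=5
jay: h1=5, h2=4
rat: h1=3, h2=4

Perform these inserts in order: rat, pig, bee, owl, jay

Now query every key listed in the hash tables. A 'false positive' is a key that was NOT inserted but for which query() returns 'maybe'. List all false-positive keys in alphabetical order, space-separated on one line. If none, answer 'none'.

Start: bits=000000
After insert 'rat': sets bits 3 4 -> bits=000110
After insert 'pig': sets bits 2 3 -> bits=001110
After insert 'bee': sets bits 0 1 -> bits=111110
After insert 'owl': sets bits 2 5 -> bits=111111
After insert 'jay': sets bits 4 5 -> bits=111111
Not inserted: bat dog gnu koi — query each against bits=111111:
query bat: checks bit3=1 (all 1) -> maybe => FALSE POSITIVE
query dog: checks bit2=1, bit5=1 (all 1) -> maybe => FALSE POSITIVE
query gnu: checks bit0=1, bit4=1 (all 1) -> maybe => FALSE POSITIVE
query koi: checks bit1=1, bit2=1 (all 1) -> maybe => FALSE POSITIVE
False positives (alphabetical): bat dog gnu koi

Answer: bat dog gnu koi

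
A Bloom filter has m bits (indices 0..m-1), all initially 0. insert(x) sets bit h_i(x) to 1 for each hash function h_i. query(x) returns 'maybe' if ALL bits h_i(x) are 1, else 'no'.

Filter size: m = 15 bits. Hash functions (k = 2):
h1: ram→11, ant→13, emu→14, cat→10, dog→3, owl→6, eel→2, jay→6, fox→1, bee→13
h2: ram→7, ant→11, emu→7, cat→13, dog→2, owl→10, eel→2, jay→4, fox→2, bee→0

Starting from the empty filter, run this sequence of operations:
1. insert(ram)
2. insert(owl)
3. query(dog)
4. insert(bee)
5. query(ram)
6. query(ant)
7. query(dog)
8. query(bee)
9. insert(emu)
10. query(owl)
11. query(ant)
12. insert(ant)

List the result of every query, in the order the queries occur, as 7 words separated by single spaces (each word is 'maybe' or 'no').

Answer: no maybe maybe no maybe maybe maybe

Derivation:
Start: bits=000000000000000
Op 1: insert ram -> sets bits 7 11 -> bits=000000010001000
Op 2: insert owl -> sets bits 6 10 -> bits=000000110011000
Op 3: query dog -> checks bit2=0, bit3=0 (has a 0) -> no
Op 4: insert bee -> sets bits 0 13 -> bits=100000110011010
Op 5: query ram -> checks bit7=1, bit11=1 (all 1) -> maybe
Op 6: query ant -> checks bit11=1, bit13=1 (all 1) -> maybe
Op 7: query dog -> checks bit2=0, bit3=0 (has a 0) -> no
Op 8: query bee -> checks bit0=1, bit13=1 (all 1) -> maybe
Op 9: insert emu -> sets bits 7 14 -> bits=100000110011011
Op 10: query owl -> checks bit6=1, bit10=1 (all 1) -> maybe
Op 11: query ant -> checks bit11=1, bit13=1 (all 1) -> maybe
Op 12: insert ant -> sets bits 11 13 -> bits=100000110011011
Query results in order: no maybe maybe no maybe maybe maybe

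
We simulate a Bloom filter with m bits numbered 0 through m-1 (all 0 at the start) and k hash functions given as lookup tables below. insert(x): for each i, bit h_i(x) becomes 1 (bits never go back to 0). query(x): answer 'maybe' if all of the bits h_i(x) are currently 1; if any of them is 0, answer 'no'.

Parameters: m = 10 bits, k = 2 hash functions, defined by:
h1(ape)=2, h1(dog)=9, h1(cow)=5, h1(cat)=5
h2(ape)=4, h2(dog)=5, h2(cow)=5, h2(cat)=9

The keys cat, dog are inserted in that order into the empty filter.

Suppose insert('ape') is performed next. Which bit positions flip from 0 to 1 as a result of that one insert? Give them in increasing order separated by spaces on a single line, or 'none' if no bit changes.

Answer: 2 4

Derivation:
Start: bits=0000000000
After insert 'cat': sets bits 5 9 -> bits=0000010001
After insert 'dog': sets bits 5 9 -> bits=0000010001
insert 'ape' would touch bits 2 4; currently bit2=0, bit4=0
Bits that are 0 among those (would change 0->1): 2 4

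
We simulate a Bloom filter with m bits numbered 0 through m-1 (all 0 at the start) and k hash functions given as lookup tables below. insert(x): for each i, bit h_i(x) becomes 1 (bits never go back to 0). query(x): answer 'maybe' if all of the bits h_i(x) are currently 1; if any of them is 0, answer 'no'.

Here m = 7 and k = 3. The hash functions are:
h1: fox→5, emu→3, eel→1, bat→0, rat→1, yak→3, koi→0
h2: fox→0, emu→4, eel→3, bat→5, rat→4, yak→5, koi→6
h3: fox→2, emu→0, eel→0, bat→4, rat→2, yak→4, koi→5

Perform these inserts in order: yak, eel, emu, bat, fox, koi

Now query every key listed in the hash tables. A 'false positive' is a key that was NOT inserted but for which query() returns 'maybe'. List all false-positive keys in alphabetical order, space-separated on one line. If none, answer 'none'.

Answer: rat

Derivation:
Start: bits=0000000
After insert 'yak': sets bits 3 4 5 -> bits=0001110
After insert 'eel': sets bits 0 1 3 -> bits=1101110
After insert 'emu': sets bits 0 3 4 -> bits=1101110
After insert 'bat': sets bits 0 4 5 -> bits=1101110
After insert 'fox': sets bits 0 2 5 -> bits=1111110
After insert 'koi': sets bits 0 5 6 -> bits=1111111
Not inserted: rat — query each against bits=1111111:
query rat: checks bit1=1, bit2=1, bit4=1 (all 1) -> maybe => FALSE POSITIVE
False positives (alphabetical): rat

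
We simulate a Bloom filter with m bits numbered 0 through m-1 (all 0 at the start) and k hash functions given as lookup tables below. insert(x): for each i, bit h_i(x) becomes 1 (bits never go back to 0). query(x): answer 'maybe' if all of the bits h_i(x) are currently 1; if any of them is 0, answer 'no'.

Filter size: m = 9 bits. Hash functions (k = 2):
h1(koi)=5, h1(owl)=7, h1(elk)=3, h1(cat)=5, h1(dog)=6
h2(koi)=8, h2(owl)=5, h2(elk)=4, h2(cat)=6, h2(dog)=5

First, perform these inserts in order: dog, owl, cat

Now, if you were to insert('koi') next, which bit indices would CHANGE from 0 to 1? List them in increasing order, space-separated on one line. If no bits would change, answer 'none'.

Answer: 8

Derivation:
Start: bits=000000000
After insert 'dog': sets bits 5 6 -> bits=000001100
After insert 'owl': sets bits 5 7 -> bits=000001110
After insert 'cat': sets bits 5 6 -> bits=000001110
insert 'koi' would touch bits 5 8; currently bit5=1, bit8=0
Bits that are 0 among those (would change 0->1): 8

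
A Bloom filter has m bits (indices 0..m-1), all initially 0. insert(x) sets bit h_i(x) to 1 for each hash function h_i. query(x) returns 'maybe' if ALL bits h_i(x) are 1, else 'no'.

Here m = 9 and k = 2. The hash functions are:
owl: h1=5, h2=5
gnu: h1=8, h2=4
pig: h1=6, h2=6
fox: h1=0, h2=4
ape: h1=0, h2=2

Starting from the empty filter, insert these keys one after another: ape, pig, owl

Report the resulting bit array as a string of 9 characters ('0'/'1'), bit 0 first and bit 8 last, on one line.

Start: bits=000000000
After insert 'ape': sets bits 0 2 -> bits=101000000
After insert 'pig': sets bits 6 -> bits=101000100
After insert 'owl': sets bits 5 -> bits=101001100

Answer: 101001100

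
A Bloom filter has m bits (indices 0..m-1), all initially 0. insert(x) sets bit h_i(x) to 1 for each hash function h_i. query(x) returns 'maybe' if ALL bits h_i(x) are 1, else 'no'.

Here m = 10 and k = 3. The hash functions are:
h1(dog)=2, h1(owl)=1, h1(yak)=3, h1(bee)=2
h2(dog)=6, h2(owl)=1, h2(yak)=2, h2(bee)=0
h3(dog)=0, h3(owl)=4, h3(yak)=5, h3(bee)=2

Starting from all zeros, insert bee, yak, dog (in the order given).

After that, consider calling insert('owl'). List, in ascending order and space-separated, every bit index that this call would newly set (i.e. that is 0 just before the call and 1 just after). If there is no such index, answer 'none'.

Answer: 1 4

Derivation:
Start: bits=0000000000
After insert 'bee': sets bits 0 2 -> bits=1010000000
After insert 'yak': sets bits 2 3 5 -> bits=1011010000
After insert 'dog': sets bits 0 2 6 -> bits=1011011000
insert 'owl' would touch bits 1 4; currently bit1=0, bit4=0
Bits that are 0 among those (would change 0->1): 1 4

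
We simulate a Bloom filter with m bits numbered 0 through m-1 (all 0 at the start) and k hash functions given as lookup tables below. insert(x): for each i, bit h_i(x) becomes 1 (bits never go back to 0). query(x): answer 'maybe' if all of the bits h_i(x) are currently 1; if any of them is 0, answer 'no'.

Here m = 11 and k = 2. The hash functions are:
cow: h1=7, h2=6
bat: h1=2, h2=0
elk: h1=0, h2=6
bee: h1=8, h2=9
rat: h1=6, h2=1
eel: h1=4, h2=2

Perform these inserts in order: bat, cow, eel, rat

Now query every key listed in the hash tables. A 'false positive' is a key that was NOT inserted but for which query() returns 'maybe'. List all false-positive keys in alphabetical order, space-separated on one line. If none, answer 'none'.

Start: bits=00000000000
After insert 'bat': sets bits 0 2 -> bits=10100000000
After insert 'cow': sets bits 6 7 -> bits=10100011000
After insert 'eel': sets bits 2 4 -> bits=10101011000
After insert 'rat': sets bits 1 6 -> bits=11101011000
Not inserted: bee elk — query each against bits=11101011000:
query bee: checks bit8=0, bit9=0 (has a 0) -> no => not a false positive
query elk: checks bit0=1, bit6=1 (all 1) -> maybe => FALSE POSITIVE
False positives (alphabetical): elk

Answer: elk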